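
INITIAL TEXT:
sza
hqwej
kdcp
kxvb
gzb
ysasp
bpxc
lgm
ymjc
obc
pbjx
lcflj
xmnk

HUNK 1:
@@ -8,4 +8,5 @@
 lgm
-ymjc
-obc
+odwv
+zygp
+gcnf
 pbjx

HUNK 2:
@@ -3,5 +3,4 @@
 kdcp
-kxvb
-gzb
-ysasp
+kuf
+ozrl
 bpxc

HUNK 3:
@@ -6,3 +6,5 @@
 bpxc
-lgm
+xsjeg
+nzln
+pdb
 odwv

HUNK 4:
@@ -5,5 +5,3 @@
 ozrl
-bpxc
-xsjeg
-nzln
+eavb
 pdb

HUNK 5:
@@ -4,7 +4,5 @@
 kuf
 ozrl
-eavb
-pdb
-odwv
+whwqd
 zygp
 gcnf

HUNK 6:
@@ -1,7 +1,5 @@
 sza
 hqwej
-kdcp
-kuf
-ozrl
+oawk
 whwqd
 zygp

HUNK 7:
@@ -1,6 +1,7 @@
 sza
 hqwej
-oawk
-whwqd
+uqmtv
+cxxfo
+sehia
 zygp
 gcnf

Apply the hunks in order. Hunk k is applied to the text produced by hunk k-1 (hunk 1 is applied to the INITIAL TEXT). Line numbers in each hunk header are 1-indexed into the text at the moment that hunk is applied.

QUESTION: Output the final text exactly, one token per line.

Hunk 1: at line 8 remove [ymjc,obc] add [odwv,zygp,gcnf] -> 14 lines: sza hqwej kdcp kxvb gzb ysasp bpxc lgm odwv zygp gcnf pbjx lcflj xmnk
Hunk 2: at line 3 remove [kxvb,gzb,ysasp] add [kuf,ozrl] -> 13 lines: sza hqwej kdcp kuf ozrl bpxc lgm odwv zygp gcnf pbjx lcflj xmnk
Hunk 3: at line 6 remove [lgm] add [xsjeg,nzln,pdb] -> 15 lines: sza hqwej kdcp kuf ozrl bpxc xsjeg nzln pdb odwv zygp gcnf pbjx lcflj xmnk
Hunk 4: at line 5 remove [bpxc,xsjeg,nzln] add [eavb] -> 13 lines: sza hqwej kdcp kuf ozrl eavb pdb odwv zygp gcnf pbjx lcflj xmnk
Hunk 5: at line 4 remove [eavb,pdb,odwv] add [whwqd] -> 11 lines: sza hqwej kdcp kuf ozrl whwqd zygp gcnf pbjx lcflj xmnk
Hunk 6: at line 1 remove [kdcp,kuf,ozrl] add [oawk] -> 9 lines: sza hqwej oawk whwqd zygp gcnf pbjx lcflj xmnk
Hunk 7: at line 1 remove [oawk,whwqd] add [uqmtv,cxxfo,sehia] -> 10 lines: sza hqwej uqmtv cxxfo sehia zygp gcnf pbjx lcflj xmnk

Answer: sza
hqwej
uqmtv
cxxfo
sehia
zygp
gcnf
pbjx
lcflj
xmnk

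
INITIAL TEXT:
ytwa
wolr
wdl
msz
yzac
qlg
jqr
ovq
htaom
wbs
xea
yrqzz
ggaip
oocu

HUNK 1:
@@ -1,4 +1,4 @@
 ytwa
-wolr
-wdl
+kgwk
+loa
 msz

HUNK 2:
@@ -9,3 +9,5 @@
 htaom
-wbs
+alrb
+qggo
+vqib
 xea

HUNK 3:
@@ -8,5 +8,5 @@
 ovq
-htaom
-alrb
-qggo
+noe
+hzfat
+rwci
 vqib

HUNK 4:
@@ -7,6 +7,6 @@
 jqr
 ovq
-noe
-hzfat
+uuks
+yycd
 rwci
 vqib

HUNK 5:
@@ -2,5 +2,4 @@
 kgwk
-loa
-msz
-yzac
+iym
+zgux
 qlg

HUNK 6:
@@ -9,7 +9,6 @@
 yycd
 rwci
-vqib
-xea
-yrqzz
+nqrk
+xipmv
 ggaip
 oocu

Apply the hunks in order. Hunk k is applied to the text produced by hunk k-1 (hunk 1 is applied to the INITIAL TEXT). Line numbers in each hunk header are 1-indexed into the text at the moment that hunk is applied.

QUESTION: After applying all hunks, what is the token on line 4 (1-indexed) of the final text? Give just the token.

Hunk 1: at line 1 remove [wolr,wdl] add [kgwk,loa] -> 14 lines: ytwa kgwk loa msz yzac qlg jqr ovq htaom wbs xea yrqzz ggaip oocu
Hunk 2: at line 9 remove [wbs] add [alrb,qggo,vqib] -> 16 lines: ytwa kgwk loa msz yzac qlg jqr ovq htaom alrb qggo vqib xea yrqzz ggaip oocu
Hunk 3: at line 8 remove [htaom,alrb,qggo] add [noe,hzfat,rwci] -> 16 lines: ytwa kgwk loa msz yzac qlg jqr ovq noe hzfat rwci vqib xea yrqzz ggaip oocu
Hunk 4: at line 7 remove [noe,hzfat] add [uuks,yycd] -> 16 lines: ytwa kgwk loa msz yzac qlg jqr ovq uuks yycd rwci vqib xea yrqzz ggaip oocu
Hunk 5: at line 2 remove [loa,msz,yzac] add [iym,zgux] -> 15 lines: ytwa kgwk iym zgux qlg jqr ovq uuks yycd rwci vqib xea yrqzz ggaip oocu
Hunk 6: at line 9 remove [vqib,xea,yrqzz] add [nqrk,xipmv] -> 14 lines: ytwa kgwk iym zgux qlg jqr ovq uuks yycd rwci nqrk xipmv ggaip oocu
Final line 4: zgux

Answer: zgux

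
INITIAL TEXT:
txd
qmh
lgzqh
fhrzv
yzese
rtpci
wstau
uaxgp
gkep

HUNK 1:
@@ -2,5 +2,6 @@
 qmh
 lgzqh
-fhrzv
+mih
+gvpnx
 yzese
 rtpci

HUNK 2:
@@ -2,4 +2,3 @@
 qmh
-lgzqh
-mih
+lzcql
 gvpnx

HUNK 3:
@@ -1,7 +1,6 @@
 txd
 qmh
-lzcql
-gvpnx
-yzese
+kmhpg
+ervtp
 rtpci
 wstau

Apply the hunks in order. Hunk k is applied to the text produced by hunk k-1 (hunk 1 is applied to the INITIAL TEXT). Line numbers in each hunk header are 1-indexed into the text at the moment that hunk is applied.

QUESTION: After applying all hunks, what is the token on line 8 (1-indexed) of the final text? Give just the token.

Hunk 1: at line 2 remove [fhrzv] add [mih,gvpnx] -> 10 lines: txd qmh lgzqh mih gvpnx yzese rtpci wstau uaxgp gkep
Hunk 2: at line 2 remove [lgzqh,mih] add [lzcql] -> 9 lines: txd qmh lzcql gvpnx yzese rtpci wstau uaxgp gkep
Hunk 3: at line 1 remove [lzcql,gvpnx,yzese] add [kmhpg,ervtp] -> 8 lines: txd qmh kmhpg ervtp rtpci wstau uaxgp gkep
Final line 8: gkep

Answer: gkep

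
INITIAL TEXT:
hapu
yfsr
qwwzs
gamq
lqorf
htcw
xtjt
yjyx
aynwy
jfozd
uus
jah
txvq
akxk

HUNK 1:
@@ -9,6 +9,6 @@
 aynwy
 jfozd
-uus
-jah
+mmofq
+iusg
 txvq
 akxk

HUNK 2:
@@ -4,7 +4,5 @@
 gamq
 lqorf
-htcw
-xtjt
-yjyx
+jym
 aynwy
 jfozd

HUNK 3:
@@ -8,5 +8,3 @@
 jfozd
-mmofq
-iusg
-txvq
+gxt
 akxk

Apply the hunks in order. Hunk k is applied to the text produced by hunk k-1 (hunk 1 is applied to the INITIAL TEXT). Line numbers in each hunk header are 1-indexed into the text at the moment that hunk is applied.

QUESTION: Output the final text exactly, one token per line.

Hunk 1: at line 9 remove [uus,jah] add [mmofq,iusg] -> 14 lines: hapu yfsr qwwzs gamq lqorf htcw xtjt yjyx aynwy jfozd mmofq iusg txvq akxk
Hunk 2: at line 4 remove [htcw,xtjt,yjyx] add [jym] -> 12 lines: hapu yfsr qwwzs gamq lqorf jym aynwy jfozd mmofq iusg txvq akxk
Hunk 3: at line 8 remove [mmofq,iusg,txvq] add [gxt] -> 10 lines: hapu yfsr qwwzs gamq lqorf jym aynwy jfozd gxt akxk

Answer: hapu
yfsr
qwwzs
gamq
lqorf
jym
aynwy
jfozd
gxt
akxk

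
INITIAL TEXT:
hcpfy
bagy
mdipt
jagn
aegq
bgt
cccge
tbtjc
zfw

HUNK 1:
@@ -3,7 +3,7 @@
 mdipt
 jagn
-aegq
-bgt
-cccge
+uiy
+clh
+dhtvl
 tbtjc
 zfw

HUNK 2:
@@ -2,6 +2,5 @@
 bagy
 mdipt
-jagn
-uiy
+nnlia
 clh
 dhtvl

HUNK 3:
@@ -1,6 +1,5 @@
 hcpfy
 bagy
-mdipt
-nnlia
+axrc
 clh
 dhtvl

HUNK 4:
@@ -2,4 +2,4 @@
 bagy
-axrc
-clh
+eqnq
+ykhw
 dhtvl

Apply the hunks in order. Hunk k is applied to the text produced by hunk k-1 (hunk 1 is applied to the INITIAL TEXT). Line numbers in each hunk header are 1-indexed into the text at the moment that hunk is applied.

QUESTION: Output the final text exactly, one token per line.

Answer: hcpfy
bagy
eqnq
ykhw
dhtvl
tbtjc
zfw

Derivation:
Hunk 1: at line 3 remove [aegq,bgt,cccge] add [uiy,clh,dhtvl] -> 9 lines: hcpfy bagy mdipt jagn uiy clh dhtvl tbtjc zfw
Hunk 2: at line 2 remove [jagn,uiy] add [nnlia] -> 8 lines: hcpfy bagy mdipt nnlia clh dhtvl tbtjc zfw
Hunk 3: at line 1 remove [mdipt,nnlia] add [axrc] -> 7 lines: hcpfy bagy axrc clh dhtvl tbtjc zfw
Hunk 4: at line 2 remove [axrc,clh] add [eqnq,ykhw] -> 7 lines: hcpfy bagy eqnq ykhw dhtvl tbtjc zfw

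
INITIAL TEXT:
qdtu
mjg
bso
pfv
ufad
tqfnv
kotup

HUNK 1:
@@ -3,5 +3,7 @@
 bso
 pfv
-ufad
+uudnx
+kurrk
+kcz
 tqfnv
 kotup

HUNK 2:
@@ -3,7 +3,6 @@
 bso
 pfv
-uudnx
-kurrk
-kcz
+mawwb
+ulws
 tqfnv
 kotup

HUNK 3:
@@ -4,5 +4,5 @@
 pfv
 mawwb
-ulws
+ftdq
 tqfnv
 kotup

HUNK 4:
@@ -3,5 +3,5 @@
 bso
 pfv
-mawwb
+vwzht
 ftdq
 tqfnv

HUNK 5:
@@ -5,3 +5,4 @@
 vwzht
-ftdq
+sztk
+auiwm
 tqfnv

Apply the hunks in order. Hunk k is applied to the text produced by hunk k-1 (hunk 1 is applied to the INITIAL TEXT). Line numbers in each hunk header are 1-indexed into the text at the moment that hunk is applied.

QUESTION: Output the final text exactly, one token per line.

Hunk 1: at line 3 remove [ufad] add [uudnx,kurrk,kcz] -> 9 lines: qdtu mjg bso pfv uudnx kurrk kcz tqfnv kotup
Hunk 2: at line 3 remove [uudnx,kurrk,kcz] add [mawwb,ulws] -> 8 lines: qdtu mjg bso pfv mawwb ulws tqfnv kotup
Hunk 3: at line 4 remove [ulws] add [ftdq] -> 8 lines: qdtu mjg bso pfv mawwb ftdq tqfnv kotup
Hunk 4: at line 3 remove [mawwb] add [vwzht] -> 8 lines: qdtu mjg bso pfv vwzht ftdq tqfnv kotup
Hunk 5: at line 5 remove [ftdq] add [sztk,auiwm] -> 9 lines: qdtu mjg bso pfv vwzht sztk auiwm tqfnv kotup

Answer: qdtu
mjg
bso
pfv
vwzht
sztk
auiwm
tqfnv
kotup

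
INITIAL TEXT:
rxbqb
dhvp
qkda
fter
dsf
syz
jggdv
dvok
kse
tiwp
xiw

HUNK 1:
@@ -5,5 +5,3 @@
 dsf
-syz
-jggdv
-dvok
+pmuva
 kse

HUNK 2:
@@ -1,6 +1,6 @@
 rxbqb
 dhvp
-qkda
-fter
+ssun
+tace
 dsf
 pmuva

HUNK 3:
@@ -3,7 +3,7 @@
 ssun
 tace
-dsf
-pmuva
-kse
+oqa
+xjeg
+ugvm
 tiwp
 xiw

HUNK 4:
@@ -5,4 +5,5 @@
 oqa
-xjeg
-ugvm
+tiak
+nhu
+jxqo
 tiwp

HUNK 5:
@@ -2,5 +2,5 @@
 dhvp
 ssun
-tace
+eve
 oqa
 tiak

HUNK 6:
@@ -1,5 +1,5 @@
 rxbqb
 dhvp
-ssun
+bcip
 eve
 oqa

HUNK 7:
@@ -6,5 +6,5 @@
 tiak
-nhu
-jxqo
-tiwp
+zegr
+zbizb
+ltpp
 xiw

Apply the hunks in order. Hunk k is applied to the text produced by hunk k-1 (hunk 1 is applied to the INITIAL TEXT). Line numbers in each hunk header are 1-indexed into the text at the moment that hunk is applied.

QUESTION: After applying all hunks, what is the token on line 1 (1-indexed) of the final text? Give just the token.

Answer: rxbqb

Derivation:
Hunk 1: at line 5 remove [syz,jggdv,dvok] add [pmuva] -> 9 lines: rxbqb dhvp qkda fter dsf pmuva kse tiwp xiw
Hunk 2: at line 1 remove [qkda,fter] add [ssun,tace] -> 9 lines: rxbqb dhvp ssun tace dsf pmuva kse tiwp xiw
Hunk 3: at line 3 remove [dsf,pmuva,kse] add [oqa,xjeg,ugvm] -> 9 lines: rxbqb dhvp ssun tace oqa xjeg ugvm tiwp xiw
Hunk 4: at line 5 remove [xjeg,ugvm] add [tiak,nhu,jxqo] -> 10 lines: rxbqb dhvp ssun tace oqa tiak nhu jxqo tiwp xiw
Hunk 5: at line 2 remove [tace] add [eve] -> 10 lines: rxbqb dhvp ssun eve oqa tiak nhu jxqo tiwp xiw
Hunk 6: at line 1 remove [ssun] add [bcip] -> 10 lines: rxbqb dhvp bcip eve oqa tiak nhu jxqo tiwp xiw
Hunk 7: at line 6 remove [nhu,jxqo,tiwp] add [zegr,zbizb,ltpp] -> 10 lines: rxbqb dhvp bcip eve oqa tiak zegr zbizb ltpp xiw
Final line 1: rxbqb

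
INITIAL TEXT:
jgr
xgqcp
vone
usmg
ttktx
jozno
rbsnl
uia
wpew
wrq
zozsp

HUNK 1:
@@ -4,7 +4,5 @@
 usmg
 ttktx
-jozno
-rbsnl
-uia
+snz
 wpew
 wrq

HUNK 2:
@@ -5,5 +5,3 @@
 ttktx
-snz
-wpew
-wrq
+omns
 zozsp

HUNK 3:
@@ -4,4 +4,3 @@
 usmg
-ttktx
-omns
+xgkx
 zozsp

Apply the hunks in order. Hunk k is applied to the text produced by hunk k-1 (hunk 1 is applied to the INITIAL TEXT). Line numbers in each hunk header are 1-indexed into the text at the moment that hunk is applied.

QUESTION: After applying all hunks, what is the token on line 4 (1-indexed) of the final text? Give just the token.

Answer: usmg

Derivation:
Hunk 1: at line 4 remove [jozno,rbsnl,uia] add [snz] -> 9 lines: jgr xgqcp vone usmg ttktx snz wpew wrq zozsp
Hunk 2: at line 5 remove [snz,wpew,wrq] add [omns] -> 7 lines: jgr xgqcp vone usmg ttktx omns zozsp
Hunk 3: at line 4 remove [ttktx,omns] add [xgkx] -> 6 lines: jgr xgqcp vone usmg xgkx zozsp
Final line 4: usmg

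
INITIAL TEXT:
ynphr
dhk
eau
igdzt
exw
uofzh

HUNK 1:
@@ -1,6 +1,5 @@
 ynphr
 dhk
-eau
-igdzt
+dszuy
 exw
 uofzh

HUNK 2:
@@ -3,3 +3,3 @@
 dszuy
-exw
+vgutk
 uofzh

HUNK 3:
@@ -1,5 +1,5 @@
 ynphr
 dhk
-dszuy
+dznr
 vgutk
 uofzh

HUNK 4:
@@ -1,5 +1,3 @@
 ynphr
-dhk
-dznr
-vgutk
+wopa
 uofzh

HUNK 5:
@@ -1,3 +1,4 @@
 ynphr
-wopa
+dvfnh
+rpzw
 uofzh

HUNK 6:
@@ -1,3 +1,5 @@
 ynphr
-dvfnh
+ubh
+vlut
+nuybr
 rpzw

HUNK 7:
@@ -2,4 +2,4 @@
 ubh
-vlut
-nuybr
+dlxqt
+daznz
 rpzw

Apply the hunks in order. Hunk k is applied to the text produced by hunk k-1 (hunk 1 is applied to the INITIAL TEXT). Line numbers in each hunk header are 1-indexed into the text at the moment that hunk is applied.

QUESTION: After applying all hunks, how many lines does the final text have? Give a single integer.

Hunk 1: at line 1 remove [eau,igdzt] add [dszuy] -> 5 lines: ynphr dhk dszuy exw uofzh
Hunk 2: at line 3 remove [exw] add [vgutk] -> 5 lines: ynphr dhk dszuy vgutk uofzh
Hunk 3: at line 1 remove [dszuy] add [dznr] -> 5 lines: ynphr dhk dznr vgutk uofzh
Hunk 4: at line 1 remove [dhk,dznr,vgutk] add [wopa] -> 3 lines: ynphr wopa uofzh
Hunk 5: at line 1 remove [wopa] add [dvfnh,rpzw] -> 4 lines: ynphr dvfnh rpzw uofzh
Hunk 6: at line 1 remove [dvfnh] add [ubh,vlut,nuybr] -> 6 lines: ynphr ubh vlut nuybr rpzw uofzh
Hunk 7: at line 2 remove [vlut,nuybr] add [dlxqt,daznz] -> 6 lines: ynphr ubh dlxqt daznz rpzw uofzh
Final line count: 6

Answer: 6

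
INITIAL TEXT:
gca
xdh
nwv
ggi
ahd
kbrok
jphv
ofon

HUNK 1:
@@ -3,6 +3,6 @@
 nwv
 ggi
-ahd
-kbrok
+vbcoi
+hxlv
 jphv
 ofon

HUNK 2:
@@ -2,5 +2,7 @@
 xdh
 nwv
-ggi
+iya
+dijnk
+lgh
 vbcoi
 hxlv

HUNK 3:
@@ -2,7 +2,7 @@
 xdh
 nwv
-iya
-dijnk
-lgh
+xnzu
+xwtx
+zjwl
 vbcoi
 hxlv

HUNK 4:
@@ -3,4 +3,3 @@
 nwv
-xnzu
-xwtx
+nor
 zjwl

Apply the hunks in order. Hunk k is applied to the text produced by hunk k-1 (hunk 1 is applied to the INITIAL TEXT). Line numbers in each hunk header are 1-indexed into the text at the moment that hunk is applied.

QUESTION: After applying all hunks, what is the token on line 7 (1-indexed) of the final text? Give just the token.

Hunk 1: at line 3 remove [ahd,kbrok] add [vbcoi,hxlv] -> 8 lines: gca xdh nwv ggi vbcoi hxlv jphv ofon
Hunk 2: at line 2 remove [ggi] add [iya,dijnk,lgh] -> 10 lines: gca xdh nwv iya dijnk lgh vbcoi hxlv jphv ofon
Hunk 3: at line 2 remove [iya,dijnk,lgh] add [xnzu,xwtx,zjwl] -> 10 lines: gca xdh nwv xnzu xwtx zjwl vbcoi hxlv jphv ofon
Hunk 4: at line 3 remove [xnzu,xwtx] add [nor] -> 9 lines: gca xdh nwv nor zjwl vbcoi hxlv jphv ofon
Final line 7: hxlv

Answer: hxlv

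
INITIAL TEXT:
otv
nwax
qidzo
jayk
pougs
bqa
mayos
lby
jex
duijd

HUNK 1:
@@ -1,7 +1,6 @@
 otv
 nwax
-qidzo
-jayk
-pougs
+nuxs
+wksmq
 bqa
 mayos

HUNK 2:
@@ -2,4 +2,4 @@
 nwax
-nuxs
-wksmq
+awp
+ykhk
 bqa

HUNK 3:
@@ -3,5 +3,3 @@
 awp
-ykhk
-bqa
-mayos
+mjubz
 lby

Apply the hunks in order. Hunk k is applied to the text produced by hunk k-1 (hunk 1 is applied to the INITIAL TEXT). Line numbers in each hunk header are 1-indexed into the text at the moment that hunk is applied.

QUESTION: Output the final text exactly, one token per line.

Hunk 1: at line 1 remove [qidzo,jayk,pougs] add [nuxs,wksmq] -> 9 lines: otv nwax nuxs wksmq bqa mayos lby jex duijd
Hunk 2: at line 2 remove [nuxs,wksmq] add [awp,ykhk] -> 9 lines: otv nwax awp ykhk bqa mayos lby jex duijd
Hunk 3: at line 3 remove [ykhk,bqa,mayos] add [mjubz] -> 7 lines: otv nwax awp mjubz lby jex duijd

Answer: otv
nwax
awp
mjubz
lby
jex
duijd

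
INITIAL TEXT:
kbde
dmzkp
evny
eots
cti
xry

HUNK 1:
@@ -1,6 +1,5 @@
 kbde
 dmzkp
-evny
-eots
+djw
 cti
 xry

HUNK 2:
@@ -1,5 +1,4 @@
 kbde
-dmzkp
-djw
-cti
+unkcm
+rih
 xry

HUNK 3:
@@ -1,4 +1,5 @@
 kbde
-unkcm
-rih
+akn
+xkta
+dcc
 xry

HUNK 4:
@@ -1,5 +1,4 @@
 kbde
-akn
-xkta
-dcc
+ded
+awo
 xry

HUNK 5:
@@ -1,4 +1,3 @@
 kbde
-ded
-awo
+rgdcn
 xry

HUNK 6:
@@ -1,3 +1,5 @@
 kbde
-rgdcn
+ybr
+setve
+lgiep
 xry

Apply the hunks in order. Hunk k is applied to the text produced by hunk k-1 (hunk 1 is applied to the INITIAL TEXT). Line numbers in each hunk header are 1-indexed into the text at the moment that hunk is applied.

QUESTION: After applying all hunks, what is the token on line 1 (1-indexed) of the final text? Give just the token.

Answer: kbde

Derivation:
Hunk 1: at line 1 remove [evny,eots] add [djw] -> 5 lines: kbde dmzkp djw cti xry
Hunk 2: at line 1 remove [dmzkp,djw,cti] add [unkcm,rih] -> 4 lines: kbde unkcm rih xry
Hunk 3: at line 1 remove [unkcm,rih] add [akn,xkta,dcc] -> 5 lines: kbde akn xkta dcc xry
Hunk 4: at line 1 remove [akn,xkta,dcc] add [ded,awo] -> 4 lines: kbde ded awo xry
Hunk 5: at line 1 remove [ded,awo] add [rgdcn] -> 3 lines: kbde rgdcn xry
Hunk 6: at line 1 remove [rgdcn] add [ybr,setve,lgiep] -> 5 lines: kbde ybr setve lgiep xry
Final line 1: kbde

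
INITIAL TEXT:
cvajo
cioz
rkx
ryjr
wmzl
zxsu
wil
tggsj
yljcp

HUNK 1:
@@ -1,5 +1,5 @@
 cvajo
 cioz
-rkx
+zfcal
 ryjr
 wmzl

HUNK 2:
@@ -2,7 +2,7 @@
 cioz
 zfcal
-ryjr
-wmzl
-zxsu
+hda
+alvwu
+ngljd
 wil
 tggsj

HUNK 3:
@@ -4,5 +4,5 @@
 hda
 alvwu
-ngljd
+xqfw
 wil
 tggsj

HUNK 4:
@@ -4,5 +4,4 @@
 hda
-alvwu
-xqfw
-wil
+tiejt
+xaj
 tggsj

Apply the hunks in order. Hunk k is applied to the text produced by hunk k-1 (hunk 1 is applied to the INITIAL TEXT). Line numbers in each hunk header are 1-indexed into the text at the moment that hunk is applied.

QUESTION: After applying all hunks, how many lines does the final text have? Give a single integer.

Answer: 8

Derivation:
Hunk 1: at line 1 remove [rkx] add [zfcal] -> 9 lines: cvajo cioz zfcal ryjr wmzl zxsu wil tggsj yljcp
Hunk 2: at line 2 remove [ryjr,wmzl,zxsu] add [hda,alvwu,ngljd] -> 9 lines: cvajo cioz zfcal hda alvwu ngljd wil tggsj yljcp
Hunk 3: at line 4 remove [ngljd] add [xqfw] -> 9 lines: cvajo cioz zfcal hda alvwu xqfw wil tggsj yljcp
Hunk 4: at line 4 remove [alvwu,xqfw,wil] add [tiejt,xaj] -> 8 lines: cvajo cioz zfcal hda tiejt xaj tggsj yljcp
Final line count: 8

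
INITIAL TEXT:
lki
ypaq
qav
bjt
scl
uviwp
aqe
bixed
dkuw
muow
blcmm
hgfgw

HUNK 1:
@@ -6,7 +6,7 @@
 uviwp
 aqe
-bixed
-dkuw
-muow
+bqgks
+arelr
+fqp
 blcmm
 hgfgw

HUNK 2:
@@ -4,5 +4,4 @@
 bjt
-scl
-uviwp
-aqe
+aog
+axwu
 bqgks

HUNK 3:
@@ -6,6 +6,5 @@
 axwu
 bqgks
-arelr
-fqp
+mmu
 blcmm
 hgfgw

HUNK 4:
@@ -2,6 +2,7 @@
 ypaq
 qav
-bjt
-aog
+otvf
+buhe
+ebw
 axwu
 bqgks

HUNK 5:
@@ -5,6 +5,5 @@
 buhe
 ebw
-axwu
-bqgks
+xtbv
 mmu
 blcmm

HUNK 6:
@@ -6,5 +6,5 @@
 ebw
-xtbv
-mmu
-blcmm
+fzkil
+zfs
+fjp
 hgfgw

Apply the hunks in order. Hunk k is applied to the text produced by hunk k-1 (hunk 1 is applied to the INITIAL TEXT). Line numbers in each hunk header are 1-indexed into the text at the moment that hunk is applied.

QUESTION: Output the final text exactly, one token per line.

Hunk 1: at line 6 remove [bixed,dkuw,muow] add [bqgks,arelr,fqp] -> 12 lines: lki ypaq qav bjt scl uviwp aqe bqgks arelr fqp blcmm hgfgw
Hunk 2: at line 4 remove [scl,uviwp,aqe] add [aog,axwu] -> 11 lines: lki ypaq qav bjt aog axwu bqgks arelr fqp blcmm hgfgw
Hunk 3: at line 6 remove [arelr,fqp] add [mmu] -> 10 lines: lki ypaq qav bjt aog axwu bqgks mmu blcmm hgfgw
Hunk 4: at line 2 remove [bjt,aog] add [otvf,buhe,ebw] -> 11 lines: lki ypaq qav otvf buhe ebw axwu bqgks mmu blcmm hgfgw
Hunk 5: at line 5 remove [axwu,bqgks] add [xtbv] -> 10 lines: lki ypaq qav otvf buhe ebw xtbv mmu blcmm hgfgw
Hunk 6: at line 6 remove [xtbv,mmu,blcmm] add [fzkil,zfs,fjp] -> 10 lines: lki ypaq qav otvf buhe ebw fzkil zfs fjp hgfgw

Answer: lki
ypaq
qav
otvf
buhe
ebw
fzkil
zfs
fjp
hgfgw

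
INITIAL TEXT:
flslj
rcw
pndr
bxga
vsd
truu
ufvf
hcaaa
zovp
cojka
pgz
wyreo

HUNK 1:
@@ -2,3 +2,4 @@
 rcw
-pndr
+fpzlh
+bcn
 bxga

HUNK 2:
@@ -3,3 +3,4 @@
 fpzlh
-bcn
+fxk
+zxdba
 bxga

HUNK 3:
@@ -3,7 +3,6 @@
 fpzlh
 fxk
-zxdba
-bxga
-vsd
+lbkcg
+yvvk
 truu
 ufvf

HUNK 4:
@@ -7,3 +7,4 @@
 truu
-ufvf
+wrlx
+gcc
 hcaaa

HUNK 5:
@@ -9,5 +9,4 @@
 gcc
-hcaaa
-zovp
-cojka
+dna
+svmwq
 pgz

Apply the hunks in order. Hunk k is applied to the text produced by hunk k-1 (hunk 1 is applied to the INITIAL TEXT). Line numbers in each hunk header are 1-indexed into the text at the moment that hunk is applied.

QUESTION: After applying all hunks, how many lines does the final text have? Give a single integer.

Answer: 13

Derivation:
Hunk 1: at line 2 remove [pndr] add [fpzlh,bcn] -> 13 lines: flslj rcw fpzlh bcn bxga vsd truu ufvf hcaaa zovp cojka pgz wyreo
Hunk 2: at line 3 remove [bcn] add [fxk,zxdba] -> 14 lines: flslj rcw fpzlh fxk zxdba bxga vsd truu ufvf hcaaa zovp cojka pgz wyreo
Hunk 3: at line 3 remove [zxdba,bxga,vsd] add [lbkcg,yvvk] -> 13 lines: flslj rcw fpzlh fxk lbkcg yvvk truu ufvf hcaaa zovp cojka pgz wyreo
Hunk 4: at line 7 remove [ufvf] add [wrlx,gcc] -> 14 lines: flslj rcw fpzlh fxk lbkcg yvvk truu wrlx gcc hcaaa zovp cojka pgz wyreo
Hunk 5: at line 9 remove [hcaaa,zovp,cojka] add [dna,svmwq] -> 13 lines: flslj rcw fpzlh fxk lbkcg yvvk truu wrlx gcc dna svmwq pgz wyreo
Final line count: 13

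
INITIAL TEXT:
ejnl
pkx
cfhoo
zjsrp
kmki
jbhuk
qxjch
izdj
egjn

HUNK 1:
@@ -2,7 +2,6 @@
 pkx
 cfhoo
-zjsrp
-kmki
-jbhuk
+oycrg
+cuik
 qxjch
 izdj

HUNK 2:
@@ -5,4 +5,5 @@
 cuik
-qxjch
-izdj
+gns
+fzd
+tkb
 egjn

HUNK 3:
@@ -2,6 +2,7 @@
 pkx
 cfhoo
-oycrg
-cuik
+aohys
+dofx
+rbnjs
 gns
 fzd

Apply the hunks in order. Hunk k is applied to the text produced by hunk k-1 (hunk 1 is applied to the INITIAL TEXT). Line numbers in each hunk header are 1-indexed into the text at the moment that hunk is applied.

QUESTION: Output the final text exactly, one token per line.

Answer: ejnl
pkx
cfhoo
aohys
dofx
rbnjs
gns
fzd
tkb
egjn

Derivation:
Hunk 1: at line 2 remove [zjsrp,kmki,jbhuk] add [oycrg,cuik] -> 8 lines: ejnl pkx cfhoo oycrg cuik qxjch izdj egjn
Hunk 2: at line 5 remove [qxjch,izdj] add [gns,fzd,tkb] -> 9 lines: ejnl pkx cfhoo oycrg cuik gns fzd tkb egjn
Hunk 3: at line 2 remove [oycrg,cuik] add [aohys,dofx,rbnjs] -> 10 lines: ejnl pkx cfhoo aohys dofx rbnjs gns fzd tkb egjn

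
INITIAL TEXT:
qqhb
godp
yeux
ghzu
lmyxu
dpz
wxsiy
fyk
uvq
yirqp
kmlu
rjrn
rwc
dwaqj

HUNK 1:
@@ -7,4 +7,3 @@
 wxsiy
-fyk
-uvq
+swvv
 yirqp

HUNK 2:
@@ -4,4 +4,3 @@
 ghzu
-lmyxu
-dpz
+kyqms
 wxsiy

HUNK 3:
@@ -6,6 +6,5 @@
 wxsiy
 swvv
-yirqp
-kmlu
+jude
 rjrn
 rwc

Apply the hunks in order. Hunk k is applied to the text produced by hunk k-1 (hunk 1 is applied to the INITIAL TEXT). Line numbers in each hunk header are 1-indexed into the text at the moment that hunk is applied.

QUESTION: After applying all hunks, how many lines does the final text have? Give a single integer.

Hunk 1: at line 7 remove [fyk,uvq] add [swvv] -> 13 lines: qqhb godp yeux ghzu lmyxu dpz wxsiy swvv yirqp kmlu rjrn rwc dwaqj
Hunk 2: at line 4 remove [lmyxu,dpz] add [kyqms] -> 12 lines: qqhb godp yeux ghzu kyqms wxsiy swvv yirqp kmlu rjrn rwc dwaqj
Hunk 3: at line 6 remove [yirqp,kmlu] add [jude] -> 11 lines: qqhb godp yeux ghzu kyqms wxsiy swvv jude rjrn rwc dwaqj
Final line count: 11

Answer: 11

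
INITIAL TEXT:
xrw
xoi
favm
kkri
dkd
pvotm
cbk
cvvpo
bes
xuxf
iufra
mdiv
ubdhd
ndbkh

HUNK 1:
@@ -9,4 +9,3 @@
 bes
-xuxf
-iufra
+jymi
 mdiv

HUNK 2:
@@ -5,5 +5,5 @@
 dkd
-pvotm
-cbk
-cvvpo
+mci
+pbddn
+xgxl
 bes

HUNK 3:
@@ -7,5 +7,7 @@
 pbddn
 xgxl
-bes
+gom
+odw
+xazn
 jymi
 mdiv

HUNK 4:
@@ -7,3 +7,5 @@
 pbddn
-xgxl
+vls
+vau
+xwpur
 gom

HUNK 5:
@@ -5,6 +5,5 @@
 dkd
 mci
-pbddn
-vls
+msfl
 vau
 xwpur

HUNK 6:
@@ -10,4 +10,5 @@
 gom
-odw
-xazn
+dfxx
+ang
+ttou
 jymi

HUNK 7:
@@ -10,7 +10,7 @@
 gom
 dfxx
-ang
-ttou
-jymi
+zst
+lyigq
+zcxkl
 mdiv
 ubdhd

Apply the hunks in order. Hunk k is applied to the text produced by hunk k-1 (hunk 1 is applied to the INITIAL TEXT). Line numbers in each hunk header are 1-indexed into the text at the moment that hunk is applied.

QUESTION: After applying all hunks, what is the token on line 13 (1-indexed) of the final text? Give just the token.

Answer: lyigq

Derivation:
Hunk 1: at line 9 remove [xuxf,iufra] add [jymi] -> 13 lines: xrw xoi favm kkri dkd pvotm cbk cvvpo bes jymi mdiv ubdhd ndbkh
Hunk 2: at line 5 remove [pvotm,cbk,cvvpo] add [mci,pbddn,xgxl] -> 13 lines: xrw xoi favm kkri dkd mci pbddn xgxl bes jymi mdiv ubdhd ndbkh
Hunk 3: at line 7 remove [bes] add [gom,odw,xazn] -> 15 lines: xrw xoi favm kkri dkd mci pbddn xgxl gom odw xazn jymi mdiv ubdhd ndbkh
Hunk 4: at line 7 remove [xgxl] add [vls,vau,xwpur] -> 17 lines: xrw xoi favm kkri dkd mci pbddn vls vau xwpur gom odw xazn jymi mdiv ubdhd ndbkh
Hunk 5: at line 5 remove [pbddn,vls] add [msfl] -> 16 lines: xrw xoi favm kkri dkd mci msfl vau xwpur gom odw xazn jymi mdiv ubdhd ndbkh
Hunk 6: at line 10 remove [odw,xazn] add [dfxx,ang,ttou] -> 17 lines: xrw xoi favm kkri dkd mci msfl vau xwpur gom dfxx ang ttou jymi mdiv ubdhd ndbkh
Hunk 7: at line 10 remove [ang,ttou,jymi] add [zst,lyigq,zcxkl] -> 17 lines: xrw xoi favm kkri dkd mci msfl vau xwpur gom dfxx zst lyigq zcxkl mdiv ubdhd ndbkh
Final line 13: lyigq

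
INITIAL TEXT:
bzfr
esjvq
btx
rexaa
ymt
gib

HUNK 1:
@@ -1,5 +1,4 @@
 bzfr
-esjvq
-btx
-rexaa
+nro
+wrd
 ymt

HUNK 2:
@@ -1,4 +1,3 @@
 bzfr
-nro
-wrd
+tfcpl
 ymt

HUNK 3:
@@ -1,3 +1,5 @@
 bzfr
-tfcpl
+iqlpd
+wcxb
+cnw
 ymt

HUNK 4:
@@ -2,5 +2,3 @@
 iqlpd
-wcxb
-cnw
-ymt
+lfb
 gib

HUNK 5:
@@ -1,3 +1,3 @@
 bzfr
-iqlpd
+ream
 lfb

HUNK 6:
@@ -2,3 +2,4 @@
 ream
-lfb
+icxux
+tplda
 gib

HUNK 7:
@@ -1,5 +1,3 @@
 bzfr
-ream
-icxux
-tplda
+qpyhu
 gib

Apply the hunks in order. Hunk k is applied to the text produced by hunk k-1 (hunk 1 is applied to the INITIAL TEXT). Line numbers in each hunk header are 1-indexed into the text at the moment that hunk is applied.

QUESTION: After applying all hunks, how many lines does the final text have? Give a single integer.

Answer: 3

Derivation:
Hunk 1: at line 1 remove [esjvq,btx,rexaa] add [nro,wrd] -> 5 lines: bzfr nro wrd ymt gib
Hunk 2: at line 1 remove [nro,wrd] add [tfcpl] -> 4 lines: bzfr tfcpl ymt gib
Hunk 3: at line 1 remove [tfcpl] add [iqlpd,wcxb,cnw] -> 6 lines: bzfr iqlpd wcxb cnw ymt gib
Hunk 4: at line 2 remove [wcxb,cnw,ymt] add [lfb] -> 4 lines: bzfr iqlpd lfb gib
Hunk 5: at line 1 remove [iqlpd] add [ream] -> 4 lines: bzfr ream lfb gib
Hunk 6: at line 2 remove [lfb] add [icxux,tplda] -> 5 lines: bzfr ream icxux tplda gib
Hunk 7: at line 1 remove [ream,icxux,tplda] add [qpyhu] -> 3 lines: bzfr qpyhu gib
Final line count: 3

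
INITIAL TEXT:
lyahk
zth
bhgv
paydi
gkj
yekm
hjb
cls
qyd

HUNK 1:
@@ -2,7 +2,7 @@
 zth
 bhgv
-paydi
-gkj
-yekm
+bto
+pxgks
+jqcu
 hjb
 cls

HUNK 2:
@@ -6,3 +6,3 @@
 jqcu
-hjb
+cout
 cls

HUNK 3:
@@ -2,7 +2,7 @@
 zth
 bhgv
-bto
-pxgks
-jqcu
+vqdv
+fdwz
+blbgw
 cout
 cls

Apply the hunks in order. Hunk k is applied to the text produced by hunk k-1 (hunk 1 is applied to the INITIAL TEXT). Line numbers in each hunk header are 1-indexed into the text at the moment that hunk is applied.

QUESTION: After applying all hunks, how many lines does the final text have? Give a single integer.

Hunk 1: at line 2 remove [paydi,gkj,yekm] add [bto,pxgks,jqcu] -> 9 lines: lyahk zth bhgv bto pxgks jqcu hjb cls qyd
Hunk 2: at line 6 remove [hjb] add [cout] -> 9 lines: lyahk zth bhgv bto pxgks jqcu cout cls qyd
Hunk 3: at line 2 remove [bto,pxgks,jqcu] add [vqdv,fdwz,blbgw] -> 9 lines: lyahk zth bhgv vqdv fdwz blbgw cout cls qyd
Final line count: 9

Answer: 9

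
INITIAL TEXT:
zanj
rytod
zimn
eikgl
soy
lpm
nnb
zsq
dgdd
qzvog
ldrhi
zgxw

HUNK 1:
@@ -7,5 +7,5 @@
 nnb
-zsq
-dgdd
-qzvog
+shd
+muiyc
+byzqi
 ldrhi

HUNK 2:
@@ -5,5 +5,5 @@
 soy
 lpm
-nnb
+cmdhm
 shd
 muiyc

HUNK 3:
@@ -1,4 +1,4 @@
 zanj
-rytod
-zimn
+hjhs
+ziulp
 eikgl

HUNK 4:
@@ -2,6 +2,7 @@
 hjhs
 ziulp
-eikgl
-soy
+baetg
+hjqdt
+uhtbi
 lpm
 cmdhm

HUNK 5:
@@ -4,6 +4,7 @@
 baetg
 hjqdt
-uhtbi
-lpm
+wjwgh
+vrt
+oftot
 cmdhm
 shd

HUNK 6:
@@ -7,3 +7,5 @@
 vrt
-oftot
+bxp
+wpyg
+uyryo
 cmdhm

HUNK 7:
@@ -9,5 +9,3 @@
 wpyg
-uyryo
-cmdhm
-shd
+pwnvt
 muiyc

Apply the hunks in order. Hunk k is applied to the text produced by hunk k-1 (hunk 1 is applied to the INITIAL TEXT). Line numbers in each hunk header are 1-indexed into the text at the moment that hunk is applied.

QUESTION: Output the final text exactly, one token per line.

Hunk 1: at line 7 remove [zsq,dgdd,qzvog] add [shd,muiyc,byzqi] -> 12 lines: zanj rytod zimn eikgl soy lpm nnb shd muiyc byzqi ldrhi zgxw
Hunk 2: at line 5 remove [nnb] add [cmdhm] -> 12 lines: zanj rytod zimn eikgl soy lpm cmdhm shd muiyc byzqi ldrhi zgxw
Hunk 3: at line 1 remove [rytod,zimn] add [hjhs,ziulp] -> 12 lines: zanj hjhs ziulp eikgl soy lpm cmdhm shd muiyc byzqi ldrhi zgxw
Hunk 4: at line 2 remove [eikgl,soy] add [baetg,hjqdt,uhtbi] -> 13 lines: zanj hjhs ziulp baetg hjqdt uhtbi lpm cmdhm shd muiyc byzqi ldrhi zgxw
Hunk 5: at line 4 remove [uhtbi,lpm] add [wjwgh,vrt,oftot] -> 14 lines: zanj hjhs ziulp baetg hjqdt wjwgh vrt oftot cmdhm shd muiyc byzqi ldrhi zgxw
Hunk 6: at line 7 remove [oftot] add [bxp,wpyg,uyryo] -> 16 lines: zanj hjhs ziulp baetg hjqdt wjwgh vrt bxp wpyg uyryo cmdhm shd muiyc byzqi ldrhi zgxw
Hunk 7: at line 9 remove [uyryo,cmdhm,shd] add [pwnvt] -> 14 lines: zanj hjhs ziulp baetg hjqdt wjwgh vrt bxp wpyg pwnvt muiyc byzqi ldrhi zgxw

Answer: zanj
hjhs
ziulp
baetg
hjqdt
wjwgh
vrt
bxp
wpyg
pwnvt
muiyc
byzqi
ldrhi
zgxw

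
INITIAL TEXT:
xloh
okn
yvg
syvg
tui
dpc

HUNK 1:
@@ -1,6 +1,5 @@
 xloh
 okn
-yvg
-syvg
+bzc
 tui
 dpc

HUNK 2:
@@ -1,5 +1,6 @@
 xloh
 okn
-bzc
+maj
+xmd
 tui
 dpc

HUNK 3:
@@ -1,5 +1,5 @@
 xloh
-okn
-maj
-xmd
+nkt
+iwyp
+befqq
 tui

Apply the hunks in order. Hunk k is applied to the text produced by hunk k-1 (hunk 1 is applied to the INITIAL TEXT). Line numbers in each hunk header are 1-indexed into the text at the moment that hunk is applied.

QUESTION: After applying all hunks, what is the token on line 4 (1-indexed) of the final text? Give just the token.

Answer: befqq

Derivation:
Hunk 1: at line 1 remove [yvg,syvg] add [bzc] -> 5 lines: xloh okn bzc tui dpc
Hunk 2: at line 1 remove [bzc] add [maj,xmd] -> 6 lines: xloh okn maj xmd tui dpc
Hunk 3: at line 1 remove [okn,maj,xmd] add [nkt,iwyp,befqq] -> 6 lines: xloh nkt iwyp befqq tui dpc
Final line 4: befqq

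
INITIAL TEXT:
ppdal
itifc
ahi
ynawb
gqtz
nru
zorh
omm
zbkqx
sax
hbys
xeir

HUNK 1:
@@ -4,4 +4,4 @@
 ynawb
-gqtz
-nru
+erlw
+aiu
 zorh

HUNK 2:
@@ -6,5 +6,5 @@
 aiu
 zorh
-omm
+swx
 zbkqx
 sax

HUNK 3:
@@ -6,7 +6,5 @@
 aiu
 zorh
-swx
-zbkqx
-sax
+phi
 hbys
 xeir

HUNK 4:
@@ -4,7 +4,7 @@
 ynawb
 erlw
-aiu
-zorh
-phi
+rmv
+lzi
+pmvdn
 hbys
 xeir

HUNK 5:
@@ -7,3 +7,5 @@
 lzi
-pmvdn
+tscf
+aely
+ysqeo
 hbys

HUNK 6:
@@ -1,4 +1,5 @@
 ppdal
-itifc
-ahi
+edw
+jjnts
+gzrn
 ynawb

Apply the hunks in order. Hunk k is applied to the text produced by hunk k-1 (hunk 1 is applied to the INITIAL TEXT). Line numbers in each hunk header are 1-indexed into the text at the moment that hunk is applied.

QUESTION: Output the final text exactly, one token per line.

Answer: ppdal
edw
jjnts
gzrn
ynawb
erlw
rmv
lzi
tscf
aely
ysqeo
hbys
xeir

Derivation:
Hunk 1: at line 4 remove [gqtz,nru] add [erlw,aiu] -> 12 lines: ppdal itifc ahi ynawb erlw aiu zorh omm zbkqx sax hbys xeir
Hunk 2: at line 6 remove [omm] add [swx] -> 12 lines: ppdal itifc ahi ynawb erlw aiu zorh swx zbkqx sax hbys xeir
Hunk 3: at line 6 remove [swx,zbkqx,sax] add [phi] -> 10 lines: ppdal itifc ahi ynawb erlw aiu zorh phi hbys xeir
Hunk 4: at line 4 remove [aiu,zorh,phi] add [rmv,lzi,pmvdn] -> 10 lines: ppdal itifc ahi ynawb erlw rmv lzi pmvdn hbys xeir
Hunk 5: at line 7 remove [pmvdn] add [tscf,aely,ysqeo] -> 12 lines: ppdal itifc ahi ynawb erlw rmv lzi tscf aely ysqeo hbys xeir
Hunk 6: at line 1 remove [itifc,ahi] add [edw,jjnts,gzrn] -> 13 lines: ppdal edw jjnts gzrn ynawb erlw rmv lzi tscf aely ysqeo hbys xeir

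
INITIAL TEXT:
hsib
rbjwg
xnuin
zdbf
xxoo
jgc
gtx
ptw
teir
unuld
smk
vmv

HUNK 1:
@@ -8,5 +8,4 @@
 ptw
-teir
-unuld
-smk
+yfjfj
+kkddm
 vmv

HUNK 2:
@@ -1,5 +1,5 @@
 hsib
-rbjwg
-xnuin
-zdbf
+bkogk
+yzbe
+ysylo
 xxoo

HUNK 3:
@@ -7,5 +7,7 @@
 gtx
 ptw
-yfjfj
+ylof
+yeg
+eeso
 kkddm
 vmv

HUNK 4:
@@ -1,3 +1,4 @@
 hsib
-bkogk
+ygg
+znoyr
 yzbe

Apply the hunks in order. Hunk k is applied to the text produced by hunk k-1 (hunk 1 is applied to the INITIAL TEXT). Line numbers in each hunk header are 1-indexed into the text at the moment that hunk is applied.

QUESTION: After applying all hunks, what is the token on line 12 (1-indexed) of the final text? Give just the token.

Answer: eeso

Derivation:
Hunk 1: at line 8 remove [teir,unuld,smk] add [yfjfj,kkddm] -> 11 lines: hsib rbjwg xnuin zdbf xxoo jgc gtx ptw yfjfj kkddm vmv
Hunk 2: at line 1 remove [rbjwg,xnuin,zdbf] add [bkogk,yzbe,ysylo] -> 11 lines: hsib bkogk yzbe ysylo xxoo jgc gtx ptw yfjfj kkddm vmv
Hunk 3: at line 7 remove [yfjfj] add [ylof,yeg,eeso] -> 13 lines: hsib bkogk yzbe ysylo xxoo jgc gtx ptw ylof yeg eeso kkddm vmv
Hunk 4: at line 1 remove [bkogk] add [ygg,znoyr] -> 14 lines: hsib ygg znoyr yzbe ysylo xxoo jgc gtx ptw ylof yeg eeso kkddm vmv
Final line 12: eeso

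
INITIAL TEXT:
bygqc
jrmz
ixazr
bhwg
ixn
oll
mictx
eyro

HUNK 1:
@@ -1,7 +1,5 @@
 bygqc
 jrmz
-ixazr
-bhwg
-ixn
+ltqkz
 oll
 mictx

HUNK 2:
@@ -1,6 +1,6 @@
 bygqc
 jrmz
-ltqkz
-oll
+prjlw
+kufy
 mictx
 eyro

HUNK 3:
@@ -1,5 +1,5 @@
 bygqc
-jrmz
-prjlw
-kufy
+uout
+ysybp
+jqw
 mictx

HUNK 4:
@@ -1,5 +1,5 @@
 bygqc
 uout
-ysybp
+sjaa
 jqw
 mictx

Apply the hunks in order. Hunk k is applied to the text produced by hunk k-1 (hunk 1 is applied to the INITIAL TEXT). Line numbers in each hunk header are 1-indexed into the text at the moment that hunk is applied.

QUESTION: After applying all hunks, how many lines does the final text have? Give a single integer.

Answer: 6

Derivation:
Hunk 1: at line 1 remove [ixazr,bhwg,ixn] add [ltqkz] -> 6 lines: bygqc jrmz ltqkz oll mictx eyro
Hunk 2: at line 1 remove [ltqkz,oll] add [prjlw,kufy] -> 6 lines: bygqc jrmz prjlw kufy mictx eyro
Hunk 3: at line 1 remove [jrmz,prjlw,kufy] add [uout,ysybp,jqw] -> 6 lines: bygqc uout ysybp jqw mictx eyro
Hunk 4: at line 1 remove [ysybp] add [sjaa] -> 6 lines: bygqc uout sjaa jqw mictx eyro
Final line count: 6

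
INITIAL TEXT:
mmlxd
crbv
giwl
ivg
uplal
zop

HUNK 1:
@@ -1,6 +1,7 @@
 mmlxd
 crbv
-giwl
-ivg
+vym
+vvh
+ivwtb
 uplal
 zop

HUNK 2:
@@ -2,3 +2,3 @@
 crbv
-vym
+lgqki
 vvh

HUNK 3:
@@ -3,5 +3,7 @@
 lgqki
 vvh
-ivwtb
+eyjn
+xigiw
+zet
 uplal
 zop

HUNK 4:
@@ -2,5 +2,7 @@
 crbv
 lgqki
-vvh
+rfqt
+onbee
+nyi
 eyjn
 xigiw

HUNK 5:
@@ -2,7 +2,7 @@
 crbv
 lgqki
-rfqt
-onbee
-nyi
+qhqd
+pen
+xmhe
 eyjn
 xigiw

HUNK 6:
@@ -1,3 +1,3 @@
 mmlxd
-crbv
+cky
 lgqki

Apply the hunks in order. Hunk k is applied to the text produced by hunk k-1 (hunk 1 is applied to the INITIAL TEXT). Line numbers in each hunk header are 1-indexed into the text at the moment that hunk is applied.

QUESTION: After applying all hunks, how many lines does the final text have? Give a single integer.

Answer: 11

Derivation:
Hunk 1: at line 1 remove [giwl,ivg] add [vym,vvh,ivwtb] -> 7 lines: mmlxd crbv vym vvh ivwtb uplal zop
Hunk 2: at line 2 remove [vym] add [lgqki] -> 7 lines: mmlxd crbv lgqki vvh ivwtb uplal zop
Hunk 3: at line 3 remove [ivwtb] add [eyjn,xigiw,zet] -> 9 lines: mmlxd crbv lgqki vvh eyjn xigiw zet uplal zop
Hunk 4: at line 2 remove [vvh] add [rfqt,onbee,nyi] -> 11 lines: mmlxd crbv lgqki rfqt onbee nyi eyjn xigiw zet uplal zop
Hunk 5: at line 2 remove [rfqt,onbee,nyi] add [qhqd,pen,xmhe] -> 11 lines: mmlxd crbv lgqki qhqd pen xmhe eyjn xigiw zet uplal zop
Hunk 6: at line 1 remove [crbv] add [cky] -> 11 lines: mmlxd cky lgqki qhqd pen xmhe eyjn xigiw zet uplal zop
Final line count: 11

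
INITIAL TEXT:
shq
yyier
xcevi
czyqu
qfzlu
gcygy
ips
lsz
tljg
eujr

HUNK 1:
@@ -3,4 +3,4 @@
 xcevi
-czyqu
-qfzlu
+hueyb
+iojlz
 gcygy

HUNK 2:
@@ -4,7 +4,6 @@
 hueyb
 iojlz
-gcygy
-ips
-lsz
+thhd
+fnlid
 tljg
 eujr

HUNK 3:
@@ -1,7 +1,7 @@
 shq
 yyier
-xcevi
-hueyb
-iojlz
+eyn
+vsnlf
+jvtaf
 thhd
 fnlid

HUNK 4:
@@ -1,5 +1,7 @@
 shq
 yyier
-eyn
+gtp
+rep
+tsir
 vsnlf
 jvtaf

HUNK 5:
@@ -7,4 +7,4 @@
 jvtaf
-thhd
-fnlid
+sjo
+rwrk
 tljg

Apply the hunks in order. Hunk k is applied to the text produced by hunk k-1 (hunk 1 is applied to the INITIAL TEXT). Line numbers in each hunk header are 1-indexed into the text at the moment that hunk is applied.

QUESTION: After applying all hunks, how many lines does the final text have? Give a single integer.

Answer: 11

Derivation:
Hunk 1: at line 3 remove [czyqu,qfzlu] add [hueyb,iojlz] -> 10 lines: shq yyier xcevi hueyb iojlz gcygy ips lsz tljg eujr
Hunk 2: at line 4 remove [gcygy,ips,lsz] add [thhd,fnlid] -> 9 lines: shq yyier xcevi hueyb iojlz thhd fnlid tljg eujr
Hunk 3: at line 1 remove [xcevi,hueyb,iojlz] add [eyn,vsnlf,jvtaf] -> 9 lines: shq yyier eyn vsnlf jvtaf thhd fnlid tljg eujr
Hunk 4: at line 1 remove [eyn] add [gtp,rep,tsir] -> 11 lines: shq yyier gtp rep tsir vsnlf jvtaf thhd fnlid tljg eujr
Hunk 5: at line 7 remove [thhd,fnlid] add [sjo,rwrk] -> 11 lines: shq yyier gtp rep tsir vsnlf jvtaf sjo rwrk tljg eujr
Final line count: 11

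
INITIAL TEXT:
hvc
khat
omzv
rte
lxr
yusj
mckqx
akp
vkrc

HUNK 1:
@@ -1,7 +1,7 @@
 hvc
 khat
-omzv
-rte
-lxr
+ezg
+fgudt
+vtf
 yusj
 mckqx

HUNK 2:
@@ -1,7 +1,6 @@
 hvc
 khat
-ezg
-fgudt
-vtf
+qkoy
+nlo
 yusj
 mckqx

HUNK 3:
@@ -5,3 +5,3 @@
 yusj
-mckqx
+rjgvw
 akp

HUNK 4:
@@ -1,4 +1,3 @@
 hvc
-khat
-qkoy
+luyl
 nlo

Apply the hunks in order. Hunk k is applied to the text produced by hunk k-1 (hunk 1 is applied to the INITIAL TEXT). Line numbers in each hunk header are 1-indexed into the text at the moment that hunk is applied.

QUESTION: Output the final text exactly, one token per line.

Answer: hvc
luyl
nlo
yusj
rjgvw
akp
vkrc

Derivation:
Hunk 1: at line 1 remove [omzv,rte,lxr] add [ezg,fgudt,vtf] -> 9 lines: hvc khat ezg fgudt vtf yusj mckqx akp vkrc
Hunk 2: at line 1 remove [ezg,fgudt,vtf] add [qkoy,nlo] -> 8 lines: hvc khat qkoy nlo yusj mckqx akp vkrc
Hunk 3: at line 5 remove [mckqx] add [rjgvw] -> 8 lines: hvc khat qkoy nlo yusj rjgvw akp vkrc
Hunk 4: at line 1 remove [khat,qkoy] add [luyl] -> 7 lines: hvc luyl nlo yusj rjgvw akp vkrc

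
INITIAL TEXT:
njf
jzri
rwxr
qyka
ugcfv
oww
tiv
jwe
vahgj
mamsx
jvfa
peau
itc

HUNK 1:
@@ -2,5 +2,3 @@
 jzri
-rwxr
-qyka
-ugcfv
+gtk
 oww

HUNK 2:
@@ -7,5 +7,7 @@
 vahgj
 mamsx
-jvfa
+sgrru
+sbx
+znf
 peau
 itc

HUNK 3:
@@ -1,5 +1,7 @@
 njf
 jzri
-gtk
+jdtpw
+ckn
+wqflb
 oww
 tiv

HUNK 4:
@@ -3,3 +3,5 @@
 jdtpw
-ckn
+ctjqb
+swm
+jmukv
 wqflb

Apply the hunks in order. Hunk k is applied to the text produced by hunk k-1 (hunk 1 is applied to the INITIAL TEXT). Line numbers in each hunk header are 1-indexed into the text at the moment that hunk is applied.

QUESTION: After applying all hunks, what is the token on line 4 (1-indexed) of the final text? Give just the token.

Answer: ctjqb

Derivation:
Hunk 1: at line 2 remove [rwxr,qyka,ugcfv] add [gtk] -> 11 lines: njf jzri gtk oww tiv jwe vahgj mamsx jvfa peau itc
Hunk 2: at line 7 remove [jvfa] add [sgrru,sbx,znf] -> 13 lines: njf jzri gtk oww tiv jwe vahgj mamsx sgrru sbx znf peau itc
Hunk 3: at line 1 remove [gtk] add [jdtpw,ckn,wqflb] -> 15 lines: njf jzri jdtpw ckn wqflb oww tiv jwe vahgj mamsx sgrru sbx znf peau itc
Hunk 4: at line 3 remove [ckn] add [ctjqb,swm,jmukv] -> 17 lines: njf jzri jdtpw ctjqb swm jmukv wqflb oww tiv jwe vahgj mamsx sgrru sbx znf peau itc
Final line 4: ctjqb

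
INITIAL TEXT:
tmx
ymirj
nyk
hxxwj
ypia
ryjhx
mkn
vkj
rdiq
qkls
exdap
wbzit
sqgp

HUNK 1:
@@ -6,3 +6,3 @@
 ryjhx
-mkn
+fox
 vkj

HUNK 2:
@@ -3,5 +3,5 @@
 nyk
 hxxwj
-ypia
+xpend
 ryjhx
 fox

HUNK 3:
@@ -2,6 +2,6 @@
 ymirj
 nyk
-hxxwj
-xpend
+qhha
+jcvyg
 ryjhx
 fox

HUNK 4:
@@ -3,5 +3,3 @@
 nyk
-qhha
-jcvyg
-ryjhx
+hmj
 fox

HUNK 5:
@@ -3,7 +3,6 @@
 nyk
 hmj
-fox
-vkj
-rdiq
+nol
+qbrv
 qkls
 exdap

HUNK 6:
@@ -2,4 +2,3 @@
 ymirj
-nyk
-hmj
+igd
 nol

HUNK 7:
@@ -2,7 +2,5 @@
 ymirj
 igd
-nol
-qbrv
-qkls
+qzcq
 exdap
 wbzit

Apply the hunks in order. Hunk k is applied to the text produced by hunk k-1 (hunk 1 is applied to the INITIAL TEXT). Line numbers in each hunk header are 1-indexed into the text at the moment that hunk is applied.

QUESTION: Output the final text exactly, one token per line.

Answer: tmx
ymirj
igd
qzcq
exdap
wbzit
sqgp

Derivation:
Hunk 1: at line 6 remove [mkn] add [fox] -> 13 lines: tmx ymirj nyk hxxwj ypia ryjhx fox vkj rdiq qkls exdap wbzit sqgp
Hunk 2: at line 3 remove [ypia] add [xpend] -> 13 lines: tmx ymirj nyk hxxwj xpend ryjhx fox vkj rdiq qkls exdap wbzit sqgp
Hunk 3: at line 2 remove [hxxwj,xpend] add [qhha,jcvyg] -> 13 lines: tmx ymirj nyk qhha jcvyg ryjhx fox vkj rdiq qkls exdap wbzit sqgp
Hunk 4: at line 3 remove [qhha,jcvyg,ryjhx] add [hmj] -> 11 lines: tmx ymirj nyk hmj fox vkj rdiq qkls exdap wbzit sqgp
Hunk 5: at line 3 remove [fox,vkj,rdiq] add [nol,qbrv] -> 10 lines: tmx ymirj nyk hmj nol qbrv qkls exdap wbzit sqgp
Hunk 6: at line 2 remove [nyk,hmj] add [igd] -> 9 lines: tmx ymirj igd nol qbrv qkls exdap wbzit sqgp
Hunk 7: at line 2 remove [nol,qbrv,qkls] add [qzcq] -> 7 lines: tmx ymirj igd qzcq exdap wbzit sqgp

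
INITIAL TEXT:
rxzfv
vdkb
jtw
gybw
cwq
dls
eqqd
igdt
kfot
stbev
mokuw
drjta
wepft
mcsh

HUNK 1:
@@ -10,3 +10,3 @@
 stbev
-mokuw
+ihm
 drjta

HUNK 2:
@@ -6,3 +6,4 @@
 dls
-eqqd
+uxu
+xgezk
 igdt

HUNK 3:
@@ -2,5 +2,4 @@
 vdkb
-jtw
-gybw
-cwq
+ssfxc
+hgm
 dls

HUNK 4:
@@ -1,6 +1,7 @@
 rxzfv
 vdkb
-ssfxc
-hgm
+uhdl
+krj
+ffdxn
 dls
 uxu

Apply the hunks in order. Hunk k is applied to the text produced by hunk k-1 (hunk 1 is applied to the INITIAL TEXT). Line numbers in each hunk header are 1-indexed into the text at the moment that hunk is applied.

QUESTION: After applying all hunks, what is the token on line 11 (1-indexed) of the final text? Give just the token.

Hunk 1: at line 10 remove [mokuw] add [ihm] -> 14 lines: rxzfv vdkb jtw gybw cwq dls eqqd igdt kfot stbev ihm drjta wepft mcsh
Hunk 2: at line 6 remove [eqqd] add [uxu,xgezk] -> 15 lines: rxzfv vdkb jtw gybw cwq dls uxu xgezk igdt kfot stbev ihm drjta wepft mcsh
Hunk 3: at line 2 remove [jtw,gybw,cwq] add [ssfxc,hgm] -> 14 lines: rxzfv vdkb ssfxc hgm dls uxu xgezk igdt kfot stbev ihm drjta wepft mcsh
Hunk 4: at line 1 remove [ssfxc,hgm] add [uhdl,krj,ffdxn] -> 15 lines: rxzfv vdkb uhdl krj ffdxn dls uxu xgezk igdt kfot stbev ihm drjta wepft mcsh
Final line 11: stbev

Answer: stbev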